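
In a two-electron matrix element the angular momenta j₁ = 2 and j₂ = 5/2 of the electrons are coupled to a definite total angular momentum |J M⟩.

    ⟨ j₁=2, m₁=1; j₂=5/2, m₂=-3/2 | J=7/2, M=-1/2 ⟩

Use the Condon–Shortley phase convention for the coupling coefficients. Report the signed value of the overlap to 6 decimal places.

triangle: 1!*3!*4!/9! = 144/362880
(j±m)!: 3!*1!*1!*4!*3!*4! = 20736
prefactor² = (2J+1)*Δ*N² = 2304/35
  k=0: +1/(0!*1!*1!*1!*2!*3!) = 1/12
  k=1: −1/(1!*0!*0!*0!*3!*4!) = -1/144
Σ = 11/144  ⇒  CG² = 2304/35*(11/144)² = 121/315
CG = +√(121/315) = +0.619780

+0.619780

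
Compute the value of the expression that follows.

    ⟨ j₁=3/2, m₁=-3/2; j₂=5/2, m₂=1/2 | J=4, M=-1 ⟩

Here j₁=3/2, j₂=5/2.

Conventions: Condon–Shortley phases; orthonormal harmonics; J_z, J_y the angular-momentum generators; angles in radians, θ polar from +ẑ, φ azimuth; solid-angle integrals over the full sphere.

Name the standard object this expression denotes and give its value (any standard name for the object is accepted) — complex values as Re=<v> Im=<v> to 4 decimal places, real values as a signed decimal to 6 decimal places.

This is a Clebsch–Gordan (vector-coupling) coefficient.
j₁+j₂−J=0  J+j₁−j₂=3  J−j₁+j₂=5  j₁+j₂+J+1=9
(j₁±m₁, j₂±m₂, J±M) = (0,3,3,2,3,5)
P² = 6480/7
sum k=0..0:
  [0] +1/72 = 1/72
S = 1/72
C² = P²·S² = 5/28 ; C = +0.422577

Clebsch–Gordan coefficient, +√(5/28) ≈ +0.422577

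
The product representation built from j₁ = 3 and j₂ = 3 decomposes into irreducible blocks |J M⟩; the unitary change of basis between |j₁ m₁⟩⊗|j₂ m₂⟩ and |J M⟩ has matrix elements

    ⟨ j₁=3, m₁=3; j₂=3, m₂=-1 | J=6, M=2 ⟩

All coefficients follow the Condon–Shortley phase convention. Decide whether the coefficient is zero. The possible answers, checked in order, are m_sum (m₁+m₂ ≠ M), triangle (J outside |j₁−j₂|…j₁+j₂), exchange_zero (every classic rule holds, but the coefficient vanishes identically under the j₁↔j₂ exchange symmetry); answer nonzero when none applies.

nonzero

m-sum: m₁+m₂ = 3+(-1) = 2, M = 2  ✓
triangle: |j₁−j₂| = 0 ≤ J = 6 ≤ j₁+j₂ = 6  ✓
exchange: j₁≠j₂ or m₁≠m₂ — the exchange symmetry imposes no constraint here
value check: CG = +√(1/33) = +0.174078 ≠ 0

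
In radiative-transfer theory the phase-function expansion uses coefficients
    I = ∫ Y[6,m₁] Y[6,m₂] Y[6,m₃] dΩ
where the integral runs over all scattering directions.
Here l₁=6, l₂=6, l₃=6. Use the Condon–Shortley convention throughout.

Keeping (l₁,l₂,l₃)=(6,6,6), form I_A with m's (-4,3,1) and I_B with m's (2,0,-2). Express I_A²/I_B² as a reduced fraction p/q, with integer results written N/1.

l's match ⇒ only the (l;m) 3-j factors differ between A and B.
A: triangle coeff Δ(6,6,6) = 1/325909584; Σ_t [4,6]: t=4:+1/4147200 t=5:−1/691200 t=6:+1/1244160 = -1/2488320; (3j)²=875/184756 [(6 6 6; -4 3 1)], sign=+1
B: triangle coeff Δ(6,6,6) = 1/325909584; Σ_t [0,4]: t=0:+1/24883200 t=1:−1/518400 t=2:+1/110592 t=3:−1/155520 t=4:+1/1658880 = 11/8294400; (3j)²=11/4199 [(6 6 6; 2 0 -2)], sign=+1
I_A²/I_B² = (875/184756)/(11/4199) = 875/484

875/484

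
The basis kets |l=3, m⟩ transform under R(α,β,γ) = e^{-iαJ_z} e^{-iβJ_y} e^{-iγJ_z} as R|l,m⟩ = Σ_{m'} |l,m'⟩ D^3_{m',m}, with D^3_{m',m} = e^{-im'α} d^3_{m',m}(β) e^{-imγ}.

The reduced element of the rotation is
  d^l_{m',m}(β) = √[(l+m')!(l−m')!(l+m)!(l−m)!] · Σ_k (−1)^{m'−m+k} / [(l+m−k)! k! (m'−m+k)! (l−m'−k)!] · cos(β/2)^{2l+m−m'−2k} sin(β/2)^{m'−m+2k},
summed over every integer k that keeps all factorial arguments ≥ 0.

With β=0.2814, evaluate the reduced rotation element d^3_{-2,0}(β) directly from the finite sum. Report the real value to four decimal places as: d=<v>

d^3_{-2,0}(β=0.2814) via the finite sum:
c=cos(0.281400/2)=0.990118, s=sin(0.281400/2)=0.140236; N=√[1·120·6·6]=65.726707
Admissible k: 2..3 (factorial args all ≥0)
  k=2: (−1)^0·65.7267/(12)·0.9901^4·0.1402^2 = +0.103521
  k=3: (−1)^1·65.7267/(12)·0.9901^2·0.1402^4 = -0.002077
d^3_{-2,0}(0.2814) = +0.103521 -0.002077 = +0.101444

d=0.1014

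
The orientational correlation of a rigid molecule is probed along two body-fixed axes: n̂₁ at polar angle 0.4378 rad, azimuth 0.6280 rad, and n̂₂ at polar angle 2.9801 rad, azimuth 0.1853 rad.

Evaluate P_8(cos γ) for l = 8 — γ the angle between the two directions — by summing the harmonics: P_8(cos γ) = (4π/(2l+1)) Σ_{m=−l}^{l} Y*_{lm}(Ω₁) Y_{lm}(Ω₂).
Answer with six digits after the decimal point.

-0.183837

Summing Y*_{l m}(θ₁,φ₁)·Y_{l m}(θ₂,φ₂) over m ∈ [−8, 8]; prefactor 4π/(2·8+1) = 0.739198:
  [-8]  conj(Y_{8,-8})(Ω₁) = +0.000165-0.000512i ; Y_{8,-8}(Ω₂) = +0.000000-0.000000i ; Δ = -0.000000-0.000000i
  [-7]  conj(Y_{8,-7})(Ω₁) = -0.001430-0.004368i ; Y_{8,-7}(Ω₂) = -0.000002+0.000005i ; Δ = +0.000000-0.000000i
  [-6]  conj(Y_{8,-6})(Ω₁) = -0.020014-0.014483i ; Y_{8,-6}(Ω₂) = +0.000039-0.000079i ; Δ = -0.000002+0.000001i
  [-5]  conj(Y_{8,-5})(Ω₁) = -0.093839+0.000149i ; Y_{8,-5}(Ω₂) = -0.000602+0.000801i ; Δ = +0.000056-0.000075i
  [-4]  conj(Y_{8,-4})(Ω₁) = -0.206754+0.150618i ; Y_{8,-4}(Ω₂) = +0.006231-0.005703i ; Δ = -0.000429+0.002118i
  [-3]  conj(Y_{8,-3})(Ω₁) = -0.146977+0.453823i ; Y_{8,-3}(Ω₂) = -0.044694+0.027766i ; Δ = -0.006032-0.024364i
  [-2]  conj(Y_{8,-2})(Ω₁) = +0.157521+0.483749i ; Y_{8,-2}(Ω₂) = +0.214833-0.083474i ; Δ = +0.074221+0.090777i
  [-1]  conj(Y_{8,-1})(Ω₁) = +0.045650+0.033145i ; Y_{8,-1}(Ω₂) = -0.614590+0.115205i ; Δ = -0.031875-0.015111i
  [+0]  conj(Y_{8,0})(Ω₁) = -0.473228-0.000000i ; Y_{8,0}(Ω₂) = +0.677427+0.000000i ; Δ = -0.320577-0.000000i
  [+1]  conj(Y_{8,1})(Ω₁) = -0.045650+0.033145i ; Y_{8,1}(Ω₂) = +0.614590+0.115205i ; Δ = -0.031875+0.015111i
  [+2]  conj(Y_{8,2})(Ω₁) = +0.157521-0.483749i ; Y_{8,2}(Ω₂) = +0.214833+0.083474i ; Δ = +0.074221-0.090777i
  [+3]  conj(Y_{8,3})(Ω₁) = +0.146977+0.453823i ; Y_{8,3}(Ω₂) = +0.044694+0.027766i ; Δ = -0.006032+0.024364i
  [+4]  conj(Y_{8,4})(Ω₁) = -0.206754-0.150618i ; Y_{8,4}(Ω₂) = +0.006231+0.005703i ; Δ = -0.000429-0.002118i
  [+5]  conj(Y_{8,5})(Ω₁) = +0.093839+0.000149i ; Y_{8,5}(Ω₂) = +0.000602+0.000801i ; Δ = +0.000056+0.000075i
  [+6]  conj(Y_{8,6})(Ω₁) = -0.020014+0.014483i ; Y_{8,6}(Ω₂) = +0.000039+0.000079i ; Δ = -0.000002-0.000001i
  [+7]  conj(Y_{8,7})(Ω₁) = +0.001430-0.004368i ; Y_{8,7}(Ω₂) = +0.000002+0.000005i ; Δ = +0.000000+0.000000i
  [+8]  conj(Y_{8,8})(Ω₁) = +0.000165+0.000512i ; Y_{8,8}(Ω₂) = +0.000000+0.000000i ; Δ = -0.000000+0.000000i
Σ over m = -0.248697-0.000000i; ×(4π/17) → -0.183837-0.000000i. Real part: -0.183837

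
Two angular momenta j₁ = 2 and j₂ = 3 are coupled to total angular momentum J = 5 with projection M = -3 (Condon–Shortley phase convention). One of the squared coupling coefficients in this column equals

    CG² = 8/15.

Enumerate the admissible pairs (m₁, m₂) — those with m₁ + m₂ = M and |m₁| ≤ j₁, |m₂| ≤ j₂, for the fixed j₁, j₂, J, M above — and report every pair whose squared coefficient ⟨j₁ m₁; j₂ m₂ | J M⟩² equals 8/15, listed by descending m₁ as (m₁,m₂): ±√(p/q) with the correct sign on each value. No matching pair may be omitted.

(-1,-2): +√(8/15)

Admissible pairs with m₁+m₂ = M = -3: (-2,-1), (-1,-2), (0,-3)
  (m₁,m₂)=(0,-3): CG² = 2/15, CG = +√(2/15)
  (m₁,m₂)=(-1,-2): CG² = 8/15, CG = +√(8/15)   ← matches the target
  (m₁,m₂)=(-2,-1): CG² = 1/3, CG = +√(1/3)
Pairs with CG² = 8/15: (-1,-2): +√(8/15)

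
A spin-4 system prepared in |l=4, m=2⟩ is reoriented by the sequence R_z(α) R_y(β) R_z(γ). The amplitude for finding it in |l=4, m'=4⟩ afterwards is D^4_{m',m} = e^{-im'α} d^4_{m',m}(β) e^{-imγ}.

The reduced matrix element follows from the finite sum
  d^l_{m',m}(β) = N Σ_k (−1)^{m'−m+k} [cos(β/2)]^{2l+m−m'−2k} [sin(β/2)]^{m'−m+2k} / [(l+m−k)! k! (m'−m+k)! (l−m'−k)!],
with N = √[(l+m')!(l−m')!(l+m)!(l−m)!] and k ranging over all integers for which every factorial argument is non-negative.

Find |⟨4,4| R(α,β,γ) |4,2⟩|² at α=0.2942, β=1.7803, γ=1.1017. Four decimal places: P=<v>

First d^4_{4,2}(β=1.7803), then the phase factors e^{-i(4)α} and e^{-i(2)γ}:
c=cos(1.780300/2)=0.629295, s=sin(1.780300/2)=0.777166; N=√[40320·1·720·2]=7619.763776
k∈{0} keeps every argument non-negative
  k=0: (−1)^2·7619.7638/(1440)·0.6293^6·0.7772^2 = +0.198488
d^4_{4,2}(1.7803) = +0.198488
|D^4_{4,2}|² = |d^4_{4,2}(β)|² = (+0.198488)² = 0.039398 (the z-rotation phases have unit modulus)

P=0.0394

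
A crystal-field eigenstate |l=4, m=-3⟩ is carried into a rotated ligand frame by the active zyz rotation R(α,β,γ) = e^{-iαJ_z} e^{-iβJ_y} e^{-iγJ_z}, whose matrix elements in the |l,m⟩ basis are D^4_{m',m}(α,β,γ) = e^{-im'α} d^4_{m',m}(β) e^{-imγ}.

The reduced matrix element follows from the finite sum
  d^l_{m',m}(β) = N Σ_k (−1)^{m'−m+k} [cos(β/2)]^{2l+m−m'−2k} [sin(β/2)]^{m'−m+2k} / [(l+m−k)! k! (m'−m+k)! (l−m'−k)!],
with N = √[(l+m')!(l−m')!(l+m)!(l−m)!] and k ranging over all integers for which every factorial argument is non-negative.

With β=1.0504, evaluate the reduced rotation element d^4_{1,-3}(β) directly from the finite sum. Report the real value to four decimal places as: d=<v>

d^4_{1,-3}(β=1.0504) via the finite sum:
Half-angle: c=0.865224, s=0.501386. N=√(120·6·1·5040)=1904.940944
k∈{0,1} keeps every argument non-negative
  k=0: (−1)^4·1904.9409/(144)·0.8652^4·0.5014^4 = +0.468513
  k=1: (−1)^5·1904.9409/(240)·0.8652^2·0.5014^6 = -0.094398
d^4_{1,-3}(1.0504) = +0.468513 -0.094398 = +0.374115

d=0.3741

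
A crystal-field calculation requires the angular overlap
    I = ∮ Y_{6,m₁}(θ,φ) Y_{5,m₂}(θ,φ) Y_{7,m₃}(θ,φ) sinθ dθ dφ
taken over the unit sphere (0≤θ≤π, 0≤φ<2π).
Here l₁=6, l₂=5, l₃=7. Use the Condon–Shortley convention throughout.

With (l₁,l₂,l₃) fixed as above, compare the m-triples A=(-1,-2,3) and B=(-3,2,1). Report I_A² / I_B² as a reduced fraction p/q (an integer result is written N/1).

270/529

l's match ⇒ only the (l;m) 3-j factors differ between A and B.
A: triangle coeff Δ(6,5,7) = 1/174594420; Σ_t [0,3]: t=0:+1/4354560 t=1:−1/414720 t=2:+1/345600 t=3:−1/2488320 = 1/3225600; (3j)²=81/92378 [(6 5 7; -1 -2 3)], sign=+1
B: triangle coeff Δ(6,5,7) = 1/174594420; Σ_t [1,4]: t=1:−1/174182400 t=2:+1/2419200 t=3:−1/414720 t=4:+1/622080 = -23/58060800; (3j)²=1587/923780 [(6 5 7; -3 2 1)], sign=-1
I_A²/I_B² = (81/92378)/(1587/923780) = 270/529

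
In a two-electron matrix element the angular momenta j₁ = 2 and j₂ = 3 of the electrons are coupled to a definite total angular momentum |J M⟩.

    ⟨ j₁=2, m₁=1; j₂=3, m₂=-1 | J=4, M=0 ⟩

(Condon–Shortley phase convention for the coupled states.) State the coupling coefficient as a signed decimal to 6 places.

+√(5/14) ≈ +0.597614

triangle: 1!·3!·5!/10! = 720/3628800
(j±m)!: 3!·1!·2!·4!·4!·4! = 165888
prefactor² = (2J+1)·Δ·N² = 10368/35
  k=0: +1/(0!·1!·1!·2!·2!·3!) = 1/24
  k=1: −1/(1!·0!·0!·1!·3!·4!) = -1/144
Σ = 5/144  ⇒  CG² = 10368/35·(5/144)² = 5/14
CG = +√(5/14) = +0.597614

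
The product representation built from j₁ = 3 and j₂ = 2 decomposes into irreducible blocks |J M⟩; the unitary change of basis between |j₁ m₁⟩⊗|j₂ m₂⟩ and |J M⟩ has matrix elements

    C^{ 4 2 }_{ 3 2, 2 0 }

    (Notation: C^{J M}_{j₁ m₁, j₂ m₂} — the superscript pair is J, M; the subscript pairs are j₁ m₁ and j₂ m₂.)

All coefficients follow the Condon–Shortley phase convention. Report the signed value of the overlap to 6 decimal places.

√[9·1!5!3!/10! · 5!1!2!2!6!2!] = √(8640/7)
  +(−1)^0/∏(0,1,1,2,4,1)! = 1/48  (running 1/48)
  +(−1)^1/∏(1,0,0,1,5,2)! = -1/240  (running 1/60)
⟨..|..⟩ = √(8640/7)·(1/60) = +0.585540

+√(12/35) ≈ +0.585540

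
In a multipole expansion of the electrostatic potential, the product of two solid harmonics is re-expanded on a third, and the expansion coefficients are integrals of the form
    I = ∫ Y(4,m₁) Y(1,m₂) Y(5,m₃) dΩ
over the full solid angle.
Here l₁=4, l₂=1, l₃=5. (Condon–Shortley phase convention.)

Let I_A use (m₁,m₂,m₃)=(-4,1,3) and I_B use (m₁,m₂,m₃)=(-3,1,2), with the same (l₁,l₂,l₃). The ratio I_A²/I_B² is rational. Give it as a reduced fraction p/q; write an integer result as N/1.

1/3

Shared (l₁,l₂,l₃)=(4,1,5): N and (l;000)² cancel in I_A²/I_B².
A: Δ = 0!·8!·2!/11! = 1/495; Racah Σ t=0..0: t=0:+1/80640 = 1/80640; ⇒ 3j(4 1 5; -4 1 3)² = 1/495, sgn +1
B: Δ = 0!·8!·2!/11! = 1/495; Racah Σ t=0..0: t=0:+1/10080 = 1/10080; ⇒ 3j(4 1 5; -3 1 2)² = 1/165, sgn -1
I_A²/I_B² = (1/495)/(1/165) = 1/3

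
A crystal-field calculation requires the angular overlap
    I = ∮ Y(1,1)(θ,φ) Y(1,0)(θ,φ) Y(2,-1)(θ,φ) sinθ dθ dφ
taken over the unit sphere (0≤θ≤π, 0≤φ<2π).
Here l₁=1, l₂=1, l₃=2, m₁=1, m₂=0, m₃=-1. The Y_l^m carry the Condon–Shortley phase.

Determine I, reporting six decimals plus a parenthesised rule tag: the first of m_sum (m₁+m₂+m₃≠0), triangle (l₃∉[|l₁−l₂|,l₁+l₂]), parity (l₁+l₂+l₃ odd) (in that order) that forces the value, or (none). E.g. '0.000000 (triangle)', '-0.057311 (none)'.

-0.218510 (none)

m-sum 0 ✓  L=4 even ✓  0≤2≤2 ✓
Π(2lᵢ+1) = 3×3×5 = 45
triangle coeff Δ(1,1,2) = 1/30
Σ_t [0,0]: t=0:+1/1 = 1/1
(3j)²=2/15 [(1 1 2; 0 0 0)], sign=+1
Σ_t [0,0]: t=0:+1/2 = 1/2
(3j)²=1/10 [(1 1 2; 1 0 -1)], sign=-1
⇒ 4πI² = 3/5
I = (-1)√(3/5/(4π)) = -0.21850969
No selection rule forces the value: the integral is nonzero (none).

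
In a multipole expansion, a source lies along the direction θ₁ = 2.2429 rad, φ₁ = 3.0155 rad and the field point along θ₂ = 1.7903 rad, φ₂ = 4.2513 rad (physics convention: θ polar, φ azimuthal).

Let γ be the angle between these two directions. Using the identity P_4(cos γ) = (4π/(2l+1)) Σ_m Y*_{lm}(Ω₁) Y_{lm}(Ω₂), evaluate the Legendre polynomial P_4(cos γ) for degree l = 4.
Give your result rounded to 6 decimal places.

Addition theorem: P_4(cos γ) = (4π/9) Σ_m Y*_{lm}(Ω₁) Y_{lm}(Ω₂), m = −4…4:
  m=-4: (0.14526 - 0.08018j) × (-0.10849 + 0.38663j) = 0.01524 + 0.06486j  (running Σ = 0.01524 + 0.06486j)
  m=-3: (0.34702 - 0.13791j) × (-0.24895 + 0.04724j) = -0.07988 + 0.05073j  (running Σ = -0.06463 + 0.11559j)
  m=-2: (0.33993 - 0.08759j) × (0.12861 + 0.16967j) = 0.05858 + 0.04641j  (running Σ = -0.00605 + 0.16200j)
  m=-1: (-0.06547 + 0.00830j) × (-0.11935 + 0.24024j) = 0.00582 - 0.01672j  (running Σ = -0.00023 + 0.14528j)
  m=0: (-0.35650 + 0.00000j) × (0.17521 + 0.00000j) = -0.06246 + 0.00000j  (running Σ = -0.06270 + 0.14528j)
  m=1: (0.06547 + 0.00830j) × (0.11935 + 0.24024j) = 0.00582 + 0.01672j  (running Σ = -0.05688 + 0.16200j)
  m=2: (0.33993 + 0.08759j) × (0.12861 - 0.16967j) = 0.05858 - 0.04641j  (running Σ = 0.00170 + 0.11559j)
  m=3: (-0.34702 - 0.13791j) × (0.24895 + 0.04724j) = -0.07988 - 0.05073j  (running Σ = -0.07817 + 0.06486j)
  m=4: (0.14526 + 0.08018j) × (-0.10849 - 0.38663j) = 0.01524 - 0.06486j  (running Σ = -0.06293 + 0.00000j)
Accumulated sum -0.06293 + 0.00000j; after 4π/(2l+1) scaling, -0.08787 + 0.00000j ⇒ P_4 = -0.087869

-0.087869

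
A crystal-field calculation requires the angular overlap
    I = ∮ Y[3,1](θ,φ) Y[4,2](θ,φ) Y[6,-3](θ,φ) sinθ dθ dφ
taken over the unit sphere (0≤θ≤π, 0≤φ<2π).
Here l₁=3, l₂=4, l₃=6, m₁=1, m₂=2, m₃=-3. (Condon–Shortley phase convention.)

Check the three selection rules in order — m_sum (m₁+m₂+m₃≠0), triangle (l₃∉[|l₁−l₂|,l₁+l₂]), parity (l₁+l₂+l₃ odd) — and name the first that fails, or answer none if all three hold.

parity

m₁+m₂+m₃ = 1 + 2 − 3 = 0  ✓
triangle: |3−4|=1 ≤ l₃=6 ≤ 3+4=7  ✓
parity: l₁+l₂+l₃ = 13 is odd  ✗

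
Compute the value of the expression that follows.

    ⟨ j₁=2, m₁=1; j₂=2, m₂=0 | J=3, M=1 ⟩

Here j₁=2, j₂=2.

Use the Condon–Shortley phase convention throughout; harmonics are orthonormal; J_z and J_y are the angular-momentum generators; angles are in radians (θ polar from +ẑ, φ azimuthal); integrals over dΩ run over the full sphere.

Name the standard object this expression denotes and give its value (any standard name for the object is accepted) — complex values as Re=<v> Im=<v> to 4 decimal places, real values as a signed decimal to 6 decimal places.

Clebsch–Gordan coefficient, +√(1/5) ≈ +0.447214

This is a Clebsch–Gordan (vector-coupling) coefficient.
triangle: 1!·3!·3!/8! = 36/40320
(j±m)!: 3!·1!·2!·2!·4!·2! = 1152
prefactor² = (2J+1)·Δ·N² = 36/5
  k=0: +1/(0!·1!·1!·2!·2!·1!) = 1/4
  k=1: −1/(1!·0!·0!·1!·3!·2!) = -1/12
Σ = 1/6  ⇒  CG² = 36/5·(1/6)² = 1/5
CG = +√(1/5) = +0.447214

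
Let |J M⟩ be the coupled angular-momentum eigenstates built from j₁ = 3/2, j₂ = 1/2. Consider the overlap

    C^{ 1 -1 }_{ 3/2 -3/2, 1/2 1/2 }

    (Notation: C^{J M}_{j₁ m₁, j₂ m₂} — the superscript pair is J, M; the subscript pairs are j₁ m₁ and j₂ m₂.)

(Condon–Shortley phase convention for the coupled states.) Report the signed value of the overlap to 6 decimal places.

-0.866025

triangle: 1!·2!·0!/4! = 2/24
(j±m)!: 0!·3!·1!·0!·0!·2! = 12
prefactor² = (2J+1)·Δ·N² = 3
  k=1: −1/(1!·0!·2!·0!·0!·0!) = -1/2
Σ = -1/2  ⇒  CG² = 3·(-1/2)² = 3/4
CG = −√(3/4) = -0.866025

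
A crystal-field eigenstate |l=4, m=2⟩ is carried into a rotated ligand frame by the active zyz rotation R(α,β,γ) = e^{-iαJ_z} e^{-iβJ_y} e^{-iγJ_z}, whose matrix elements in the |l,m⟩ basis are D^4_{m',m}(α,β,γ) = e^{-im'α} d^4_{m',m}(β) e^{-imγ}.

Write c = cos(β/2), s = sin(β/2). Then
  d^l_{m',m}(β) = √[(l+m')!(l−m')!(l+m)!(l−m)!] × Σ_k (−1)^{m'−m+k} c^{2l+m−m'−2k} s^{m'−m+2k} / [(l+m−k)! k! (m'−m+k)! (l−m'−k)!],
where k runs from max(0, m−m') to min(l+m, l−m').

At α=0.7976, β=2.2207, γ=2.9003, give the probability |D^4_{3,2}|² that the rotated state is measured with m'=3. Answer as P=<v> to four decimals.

First d^4_{3,2}(β=2.2207), then the phase factors e^{-i(3)α} and e^{-i(2)γ}:
c=cos(2.220700/2)=0.444348, s=sin(2.220700/2)=0.895854; N=√[5040·1·720·2]=2693.993318
k: max(0,(2)−(3))=0 … min(4+(2),4−(3))=1
  k=0: (−1)^1·2693.9933/(720)·0.4443^7·0.8959^1 = -0.011465
  k=1: (−1)^2·2693.9933/(240)·0.4443^5·0.8959^3 = +0.139802
d^4_{3,2}(2.2207) = -0.011465 +0.139802 = +0.128337
|D^4_{3,2}|² = |d^4_{3,2}(β)|² = (+0.128337)² = 0.016470 (the z-rotation phases have unit modulus)

P=0.0165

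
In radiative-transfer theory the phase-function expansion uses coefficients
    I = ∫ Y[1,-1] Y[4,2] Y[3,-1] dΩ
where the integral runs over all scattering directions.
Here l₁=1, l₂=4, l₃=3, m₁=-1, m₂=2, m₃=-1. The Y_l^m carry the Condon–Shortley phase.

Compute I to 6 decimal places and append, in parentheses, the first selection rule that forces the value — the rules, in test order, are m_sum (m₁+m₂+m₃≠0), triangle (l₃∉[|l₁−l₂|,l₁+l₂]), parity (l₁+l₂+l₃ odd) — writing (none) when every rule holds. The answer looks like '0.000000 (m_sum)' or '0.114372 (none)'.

0.238414 (none)

m-sum 0 ✓  L=8 even ✓  3≤3≤5 ✓
Π(2lᵢ+1) = 3×9×7 = 189
triangle coeff Δ(1,4,3) = 1/252
Σ_t [1,1]: t=1:−1/36 = -1/36
(3j)²=4/63 [(1 4 3; 0 0 0)], sign=+1
Σ_t [2,2]: t=2:+1/96 = 1/96
(3j)²=5/84 [(1 4 3; -1 2 -1)], sign=+1
⇒ 4πI² = 5/7
I = (+1)√(5/7/(4π)) = 0.23841361
No selection rule forces the value: the integral is nonzero (none).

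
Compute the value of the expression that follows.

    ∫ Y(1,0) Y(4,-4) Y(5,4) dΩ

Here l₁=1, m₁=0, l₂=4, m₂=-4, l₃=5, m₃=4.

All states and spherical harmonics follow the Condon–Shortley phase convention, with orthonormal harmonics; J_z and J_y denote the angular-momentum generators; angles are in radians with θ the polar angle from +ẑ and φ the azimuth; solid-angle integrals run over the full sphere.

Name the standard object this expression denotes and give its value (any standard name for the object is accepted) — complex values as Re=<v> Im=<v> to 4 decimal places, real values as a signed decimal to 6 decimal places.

This is a Gaunt coefficient — the integral of a triple product of spherical harmonics over the sphere.
m-sum 0 ✓  L=10 even ✓  3≤5≤5 ✓
Π(2lᵢ+1) = 3×9×11 = 297
triangle coeff Δ(1,4,5) = 1/495
Σ_t [0,0]: t=0:+1/576 = 1/576
(3j)²=5/99 [(1 4 5; 0 0 0)], sign=-1
Σ_t [0,0]: t=0:+1/40320 = 1/40320
(3j)²=1/55 [(1 4 5; 0 -4 4)], sign=-1
⇒ 4πI² = 3/11
I = (+1)√(3/11/(4π)) = 0.14731920

Gaunt coefficient, +0.147319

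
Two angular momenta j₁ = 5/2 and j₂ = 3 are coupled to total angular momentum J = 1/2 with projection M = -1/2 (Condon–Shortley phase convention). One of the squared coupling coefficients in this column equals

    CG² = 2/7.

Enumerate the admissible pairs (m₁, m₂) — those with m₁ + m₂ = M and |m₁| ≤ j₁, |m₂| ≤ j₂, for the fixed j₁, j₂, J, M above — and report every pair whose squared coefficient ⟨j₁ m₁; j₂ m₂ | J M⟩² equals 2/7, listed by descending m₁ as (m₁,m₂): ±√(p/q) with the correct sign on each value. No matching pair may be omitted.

(5/2,-3): +√(2/7)

Admissible pairs with m₁+m₂ = M = -1/2: (-5/2,2), (-3/2,1), (-1/2,0), (1/2,-1), (3/2,-2), (5/2,-3)
  (m₁,m₂)=(5/2,-3): CG² = 2/7, CG = +√(2/7)   ← matches the target
  (m₁,m₂)=(3/2,-2): CG² = 5/21, CG = −√(5/21)
  (m₁,m₂)=(1/2,-1): CG² = 4/21, CG = +√(4/21)
  (m₁,m₂)=(-1/2,0): CG² = 1/7, CG = −√(1/7)
  (m₁,m₂)=(-3/2,1): CG² = 2/21, CG = +√(2/21)
  (m₁,m₂)=(-5/2,2): CG² = 1/21, CG = −√(1/21)
Pairs with CG² = 2/7: (5/2,-3): +√(2/7)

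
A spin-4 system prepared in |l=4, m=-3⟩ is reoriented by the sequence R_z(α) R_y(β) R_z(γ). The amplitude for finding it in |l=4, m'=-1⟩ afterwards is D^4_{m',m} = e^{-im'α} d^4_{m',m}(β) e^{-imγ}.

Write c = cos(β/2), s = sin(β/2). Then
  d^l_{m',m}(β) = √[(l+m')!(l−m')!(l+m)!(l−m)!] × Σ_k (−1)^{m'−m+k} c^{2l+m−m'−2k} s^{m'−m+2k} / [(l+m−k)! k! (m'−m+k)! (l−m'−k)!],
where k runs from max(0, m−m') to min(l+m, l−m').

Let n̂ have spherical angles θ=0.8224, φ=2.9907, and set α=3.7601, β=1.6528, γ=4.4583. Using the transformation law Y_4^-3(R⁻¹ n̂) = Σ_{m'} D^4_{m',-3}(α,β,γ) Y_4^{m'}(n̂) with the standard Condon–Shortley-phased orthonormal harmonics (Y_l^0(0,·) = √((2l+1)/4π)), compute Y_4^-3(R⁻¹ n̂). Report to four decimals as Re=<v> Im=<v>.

Re=-0.2057 Im=0.3482

Need the full column D^4_{m',-3} for m'=−4..4 at α=3.7601, β=1.6528, γ=4.4583.
cos(β/2)=0.677528, sin(β/2)=0.735497
d^4_{-4,-3}: single k=1 term ⇒ +0.136338;  D = -0.134985-0.019155i
d^4_{-3,-3}: k∈[0..1] ⇒ +0.044404 -0.366288 = -0.321885;  D = -0.285875+0.147937i
d^4_{-2,-3}: k∈[0..1] ⇒ -0.180358 +0.637623 = +0.457265;  D = -0.209022+0.406695i
d^4_{-1,-3}: k∈[0..1] ⇒ +0.415332 -0.815740 = -0.400408;  D = +0.057364+0.396277i
d^4_{0,-3}: k∈[0..1] ⇒ -0.672114 +0.792046 = +0.119932;  D = +0.082821+0.086743i
d^4_{1,-3}: k∈[0..1] ⇒ +0.815740 -0.576780 = +0.238960;  D = -0.234658-0.045135i
d^4_{2,-3}: k∈[0..1] ⇒ -0.751401 +0.295160 = -0.456240;  D = -0.414995+0.189565i
d^4_{3,-3}: k∈[0..1] ⇒ +0.508672 -0.085634 = +0.423038;  D = -0.211594+0.366318i
d^4_{4,-3}: single k=0 term ⇒ -0.223120;  D = +0.021099+0.222120i
Y_4^{m'}(θ=0.8224,φ=2.9907) and Σ D·Y over m':
  (-0.1350-0.0192i)·(+0.1051+0.0724i)  (-0.2859+0.1479i)·(-0.3014-0.1466i)  (-0.2090+0.4067i)·(+0.3844+0.1197i)  (+0.0574+0.3963i)·(-0.0563-0.0086i)  (+0.0828+0.0867i)·(-0.3583+0.0000i)  (-0.2347-0.0451i)·(+0.0563-0.0086i)  (-0.4150+0.1896i)·(+0.3844-0.1197i)  (-0.2116+0.3663i)·(+0.3014-0.1466i)  (+0.0211+0.2221i)·(+0.1051-0.0724i)
Y_4^-3(R⁻¹ n̂) = -0.205673+0.348201i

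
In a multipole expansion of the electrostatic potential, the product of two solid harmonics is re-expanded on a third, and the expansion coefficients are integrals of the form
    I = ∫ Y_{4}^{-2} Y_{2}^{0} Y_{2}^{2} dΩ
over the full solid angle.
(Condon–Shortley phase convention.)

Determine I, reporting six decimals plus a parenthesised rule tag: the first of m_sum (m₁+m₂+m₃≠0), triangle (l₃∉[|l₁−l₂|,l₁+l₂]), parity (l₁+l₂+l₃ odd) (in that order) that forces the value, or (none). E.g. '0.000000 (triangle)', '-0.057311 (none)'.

m-sum 0 ✓  L=8 even ✓  2≤2≤6 ✓
Π(2lᵢ+1) = 9×5×5 = 225
triangle coeff Δ(4,2,2) = 1/630
Σ_t [2,2]: t=2:+1/16 = 1/16
(3j)²=2/35 [(4 2 2; 0 0 0)], sign=+1
Σ_t [2,2]: t=2:+1/96 = 1/96
(3j)²=1/42 [(4 2 2; -2 0 2)], sign=+1
⇒ 4πI² = 15/49
I = (+1)√(15/49/(4π)) = 0.15607835
No selection rule forces the value: the integral is nonzero (none).

0.156078 (none)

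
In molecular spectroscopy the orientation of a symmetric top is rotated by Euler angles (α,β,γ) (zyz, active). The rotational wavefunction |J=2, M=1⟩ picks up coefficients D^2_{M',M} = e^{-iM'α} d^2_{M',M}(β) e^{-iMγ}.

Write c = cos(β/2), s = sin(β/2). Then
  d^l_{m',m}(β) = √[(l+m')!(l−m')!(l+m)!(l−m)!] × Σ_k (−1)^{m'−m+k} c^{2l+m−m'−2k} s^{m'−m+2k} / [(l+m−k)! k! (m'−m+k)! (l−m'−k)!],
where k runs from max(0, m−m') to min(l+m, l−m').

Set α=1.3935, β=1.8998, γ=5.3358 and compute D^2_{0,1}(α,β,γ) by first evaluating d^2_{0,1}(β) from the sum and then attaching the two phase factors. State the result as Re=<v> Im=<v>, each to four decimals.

Re=-0.2186 Im=-0.3040

Split into d^2_{0,1}(β=1.8998) × two z-phases.
With c≡cos(β/2)=0.581764 and s≡sin(β/2)=0.813357, N=[2·2·6·1]^{1/2}=4.898979
Admissible k: 1..2 (factorial args all ≥0)
  k=1: (−1)^0·4.8990/(2)·0.5818^3·0.8134^1 = +0.392282
  k=2: (−1)^1·4.8990/(2)·0.5818^1·0.8134^3 = -0.766773
d^2_{0,1}(1.8998) = +0.392282 -0.766773 = -0.374491
Phases: e^{-i·(0)·1.3935}=+1.000000+0.000000i, e^{-i·(1)·5.3358}=+0.583808+0.811892i ⇒ D=-0.218631-0.304046i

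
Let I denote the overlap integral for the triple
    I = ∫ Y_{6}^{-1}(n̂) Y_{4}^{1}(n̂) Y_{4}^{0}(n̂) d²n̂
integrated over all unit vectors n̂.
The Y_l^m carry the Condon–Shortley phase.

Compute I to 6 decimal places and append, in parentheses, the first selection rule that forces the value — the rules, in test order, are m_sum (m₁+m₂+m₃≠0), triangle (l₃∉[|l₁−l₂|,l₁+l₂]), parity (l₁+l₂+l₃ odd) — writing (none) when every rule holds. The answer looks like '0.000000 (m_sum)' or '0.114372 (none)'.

-0.103072 (none)

m-sum 0 ✓  L=14 even ✓  2≤4≤10 ✓
Π(2lᵢ+1) = 13×9×9 = 1053
triangle coeff Δ(6,4,4) = 1/1261260
Σ_t [2,4]: t=2:+1/4608 t=3:−1/1296 t=4:+1/4608 = -7/20736
(3j)²=20/1287 [(6 4 4; 0 0 0)], sign=-1
Σ_t [3,5]: t=3:−1/3456 t=4:+1/1728 t=5:−1/11520 = 7/34560
(3j)²=7/858 [(6 4 4; -1 1 0)], sign=+1
⇒ 4πI² = 210/1573
I = (-1)√(210/1573/(4π)) = -0.10307192
No selection rule forces the value: the integral is nonzero (none).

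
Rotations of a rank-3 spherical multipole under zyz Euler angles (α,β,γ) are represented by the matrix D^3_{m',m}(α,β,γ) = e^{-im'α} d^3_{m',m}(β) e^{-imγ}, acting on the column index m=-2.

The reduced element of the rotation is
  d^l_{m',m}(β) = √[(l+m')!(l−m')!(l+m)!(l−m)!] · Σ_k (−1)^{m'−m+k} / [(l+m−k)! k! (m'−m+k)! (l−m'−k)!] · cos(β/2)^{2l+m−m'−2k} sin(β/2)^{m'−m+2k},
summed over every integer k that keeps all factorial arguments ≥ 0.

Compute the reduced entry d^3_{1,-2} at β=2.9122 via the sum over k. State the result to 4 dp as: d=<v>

d=0.3409

d^3_{1,-2}(β=2.9122) via the finite sum:
c=cos(2.912200/2)=0.114445, s=sin(2.912200/2)=0.993430; N=√[24·2·1·120]=75.894664
k∈{0,1} keeps every argument non-negative
  k=0: (−1)^3·75.8947/(12)·0.1144^3·0.9934^3 = -0.009295
  k=1: (−1)^4·75.8947/(24)·0.1144^1·0.9934^5 = +0.350173
d^3_{1,-2}(2.9122) = -0.009295 +0.350173 = +0.340878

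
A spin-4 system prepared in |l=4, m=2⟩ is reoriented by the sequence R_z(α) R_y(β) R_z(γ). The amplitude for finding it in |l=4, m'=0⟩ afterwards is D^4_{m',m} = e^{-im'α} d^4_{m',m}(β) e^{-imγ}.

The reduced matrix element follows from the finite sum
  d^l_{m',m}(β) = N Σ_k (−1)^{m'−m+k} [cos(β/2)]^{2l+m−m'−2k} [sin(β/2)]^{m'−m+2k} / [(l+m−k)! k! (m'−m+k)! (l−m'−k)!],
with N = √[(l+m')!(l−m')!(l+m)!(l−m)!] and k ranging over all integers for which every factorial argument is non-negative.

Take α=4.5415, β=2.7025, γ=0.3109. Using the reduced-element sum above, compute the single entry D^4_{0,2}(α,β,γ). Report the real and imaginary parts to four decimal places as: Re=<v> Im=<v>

Re=0.2749 Im=-0.1970

Split into d^4_{0,2}(β=2.7025) × two z-phases.
With c≡cos(β/2)=0.217787 and s≡sin(β/2)=0.975996, N=[24·24·720·2]^{1/2}=910.735966
k: max(0,(2)−(0))=2 … min(4+(2),4−(0))=4
  k=2: (−1)^0·910.7360/(96)·0.2178^6·0.9760^2 = +0.000964
  k=3: (−1)^1·910.7360/(36)·0.2178^4·0.9760^4 = -0.051643
  k=4: (−1)^2·910.7360/(96)·0.2178^2·0.9760^6 = +0.388932
d^4_{0,2}(2.7025) = +0.000964 -0.051643 +0.388932 = +0.338254
D = (+1.000000+0.000000i)·(+0.338254)·(+0.812831-0.582499i) = +0.274943-0.197032i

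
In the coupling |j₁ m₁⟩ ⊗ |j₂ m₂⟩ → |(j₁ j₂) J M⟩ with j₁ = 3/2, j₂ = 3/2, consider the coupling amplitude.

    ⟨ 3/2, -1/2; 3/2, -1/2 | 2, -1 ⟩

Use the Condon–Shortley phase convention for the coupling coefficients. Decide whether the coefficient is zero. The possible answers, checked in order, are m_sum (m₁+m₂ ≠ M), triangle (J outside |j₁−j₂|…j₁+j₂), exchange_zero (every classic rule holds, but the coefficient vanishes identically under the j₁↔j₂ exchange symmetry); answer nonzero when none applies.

m-sum: m₁+m₂ = -1/2+(-1/2) = -1, M = -1  ✓
triangle: |j₁−j₂| = 0 ≤ J = 2 ≤ j₁+j₂ = 3  ✓
exchange: j₁=j₂ and m₁=m₂, and (−1)^(j₁+j₂−J) = (−1)^1 = −1 forces ⟨j₁m₁;j₂m₂|JM⟩ = −⟨j₂m₂;j₁m₁|JM⟩ = −⟨j₁m₁;j₂m₂|JM⟩ ⇒ the coefficient vanishes identically
Racah sum check: Σ_k collapses to 0 ⇒ CG = 0

exchange_zero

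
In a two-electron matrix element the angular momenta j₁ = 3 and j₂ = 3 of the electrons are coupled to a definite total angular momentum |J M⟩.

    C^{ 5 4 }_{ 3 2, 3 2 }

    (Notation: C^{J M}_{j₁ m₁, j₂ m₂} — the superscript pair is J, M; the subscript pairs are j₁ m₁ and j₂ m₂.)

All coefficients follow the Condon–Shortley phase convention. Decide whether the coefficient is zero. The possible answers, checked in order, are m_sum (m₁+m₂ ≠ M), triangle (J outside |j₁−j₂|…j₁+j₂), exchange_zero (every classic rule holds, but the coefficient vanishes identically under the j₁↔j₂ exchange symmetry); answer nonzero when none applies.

exchange_zero

m-sum: m₁+m₂ = 2+2 = 4, M = 4  ✓
triangle: |j₁−j₂| = 0 ≤ J = 5 ≤ j₁+j₂ = 6  ✓
exchange: j₁=j₂ and m₁=m₂, and (−1)^(j₁+j₂−J) = (−1)^1 = −1 forces ⟨j₁m₁;j₂m₂|JM⟩ = −⟨j₂m₂;j₁m₁|JM⟩ = −⟨j₁m₁;j₂m₂|JM⟩ ⇒ the coefficient vanishes identically
Racah sum check: Σ_k collapses to 0 ⇒ CG = 0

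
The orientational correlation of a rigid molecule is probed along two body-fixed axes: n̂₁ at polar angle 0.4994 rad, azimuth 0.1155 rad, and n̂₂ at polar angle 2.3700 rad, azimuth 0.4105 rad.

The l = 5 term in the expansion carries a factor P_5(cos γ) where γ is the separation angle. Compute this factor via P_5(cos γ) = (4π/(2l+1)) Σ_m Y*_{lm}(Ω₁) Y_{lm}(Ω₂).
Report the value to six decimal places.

-0.343193

Addition theorem: P_5(cos γ) = (4π/11) Σ_m Y*_{lm}(Ω₁) Y_{lm}(Ω₂), m = −5…5:
  [-5]  conj(Y_{5,-5})(Ω₁) = +0.009795+0.006383i ; Y_{5,-5}(Ω₂) = -0.035442-0.067796i ; Δ = +0.000086-0.000890i
  [-4]  conj(Y_{5,-4})(Ω₁) = +0.060667+0.030208i ; Y_{5,-4}(Ω₂) = +0.017693+0.248063i ; Δ = -0.006420+0.015584i
  [-3]  conj(Y_{5,-3})(Ω₁) = +0.212136+0.076595i ; Y_{5,-3}(Ω₂) = +0.141466-0.400817i ; Δ = +0.060711-0.074192i
  [-2]  conj(Y_{5,-2})(Ω₁) = +0.435773+0.102493i ; Y_{5,-2}(Ω₂) = -0.217925+0.234022i ; Δ = -0.118952+0.079645i
  [-1]  conj(Y_{5,-1})(Ω₁) = +0.408774+0.047424i ; Y_{5,-1}(Ω₂) = -0.132973+0.057873i ; Δ = -0.057101+0.017351i
  [+0]  conj(Y_{5,0})(Ω₁) = -0.157035-0.000000i ; Y_{5,0}(Ω₂) = +0.363372+0.000000i ; Δ = -0.057062-0.000000i
  [+1]  conj(Y_{5,1})(Ω₁) = -0.408774+0.047424i ; Y_{5,1}(Ω₂) = +0.132973+0.057873i ; Δ = -0.057101-0.017351i
  [+2]  conj(Y_{5,2})(Ω₁) = +0.435773-0.102493i ; Y_{5,2}(Ω₂) = -0.217925-0.234022i ; Δ = -0.118952-0.079645i
  [+3]  conj(Y_{5,3})(Ω₁) = -0.212136+0.076595i ; Y_{5,3}(Ω₂) = -0.141466-0.400817i ; Δ = +0.060711+0.074192i
  [+4]  conj(Y_{5,4})(Ω₁) = +0.060667-0.030208i ; Y_{5,4}(Ω₂) = +0.017693-0.248063i ; Δ = -0.006420-0.015584i
  [+5]  conj(Y_{5,5})(Ω₁) = -0.009795+0.006383i ; Y_{5,5}(Ω₂) = +0.035442-0.067796i ; Δ = +0.000086+0.000890i
Total Σ_m = -0.300415+0.000000i. Multiply by 1.142397: -0.343193+0.000000i. P_5(cos γ) = -0.343193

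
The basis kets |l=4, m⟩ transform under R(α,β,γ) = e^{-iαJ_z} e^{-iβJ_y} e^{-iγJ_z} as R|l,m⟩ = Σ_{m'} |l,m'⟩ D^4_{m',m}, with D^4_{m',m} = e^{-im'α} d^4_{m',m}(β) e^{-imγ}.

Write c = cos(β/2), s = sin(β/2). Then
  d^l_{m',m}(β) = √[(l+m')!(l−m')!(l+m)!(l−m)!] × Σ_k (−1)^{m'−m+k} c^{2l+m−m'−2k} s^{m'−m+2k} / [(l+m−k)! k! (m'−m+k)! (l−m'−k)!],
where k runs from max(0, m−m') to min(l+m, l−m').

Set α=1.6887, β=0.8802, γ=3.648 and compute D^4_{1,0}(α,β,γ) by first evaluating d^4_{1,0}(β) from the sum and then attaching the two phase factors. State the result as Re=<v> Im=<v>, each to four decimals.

Re=-0.0052 Im=-0.0435

First d^4_{1,0}(β=0.8802), then the phase factors e^{-i(1)α} and e^{-i(0)γ}:
Half-angle: c=0.904709, s=0.426030. N=√(120·6·24·24)=643.987578
The bounds max(0,m−m')=0 and min(l+m,l−m')=3 give 4 terms
  k=0: (−1)^1·643.9876/(144)·0.9047^7·0.4260^1 = -0.945187
  k=1: (−1)^2·643.9876/(24)·0.9047^5·0.4260^3 = +1.257568
  k=2: (−1)^3·643.9876/(24)·0.9047^3·0.4260^5 = -0.278865
  k=3: (−1)^4·643.9876/(144)·0.9047^1·0.4260^7 = +0.010306
d^4_{1,0}(0.8802) = -0.945187 +1.257568 -0.278865 +0.010306 = +0.043822
Phases: e^{-i·(1)·1.6887}=-0.117631-0.993057i, e^{-i·(0)·3.6480}=+1.000000+0.000000i ⇒ D=-0.005155-0.043518i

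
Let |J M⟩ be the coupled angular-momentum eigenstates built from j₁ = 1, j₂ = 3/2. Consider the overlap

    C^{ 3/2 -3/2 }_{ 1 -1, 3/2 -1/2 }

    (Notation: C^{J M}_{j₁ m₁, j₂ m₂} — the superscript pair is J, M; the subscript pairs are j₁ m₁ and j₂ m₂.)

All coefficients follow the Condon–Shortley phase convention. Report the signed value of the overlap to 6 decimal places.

-0.632456  (= −√(2/5))

√[4·1!1!2!/5! · 0!2!1!2!0!3!] = √(8/5)
  +(−1)^1/∏(1,0,1,0,0,2)! = -1/2  (running -1/2)
⟨..|..⟩ = √(8/5)·(-1/2) = -0.632456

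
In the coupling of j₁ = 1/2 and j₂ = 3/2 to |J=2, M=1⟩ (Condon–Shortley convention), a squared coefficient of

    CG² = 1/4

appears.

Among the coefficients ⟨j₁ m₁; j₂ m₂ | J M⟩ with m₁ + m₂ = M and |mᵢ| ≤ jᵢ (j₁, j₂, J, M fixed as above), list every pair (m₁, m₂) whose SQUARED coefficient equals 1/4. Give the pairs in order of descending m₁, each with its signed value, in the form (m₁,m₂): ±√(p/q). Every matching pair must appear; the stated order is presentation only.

Admissible pairs with m₁+m₂ = M = 1: (-1/2,3/2), (1/2,1/2)
  (m₁,m₂)=(1/2,1/2): CG² = 3/4, CG = +√(3/4)
  (m₁,m₂)=(-1/2,3/2): CG² = 1/4, CG = +√(1/4)   ← matches the target
Pairs with CG² = 1/4: (-1/2,3/2): +√(1/4)

(-1/2,3/2): +√(1/4)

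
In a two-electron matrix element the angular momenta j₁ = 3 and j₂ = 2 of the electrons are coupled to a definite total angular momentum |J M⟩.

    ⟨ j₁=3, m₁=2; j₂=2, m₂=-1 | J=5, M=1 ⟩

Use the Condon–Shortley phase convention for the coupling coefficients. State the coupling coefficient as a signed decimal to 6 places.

triangle: 0!×6!×4!/11! = 17280/39916800
(j±m)!: 5!×1!×1!×3!×6!×4! = 12441600
prefactor² = (2J+1)×Δ×N² = 414720/7
  k=0: +1/(0!×0!×1!×1!×5!×3!) = 1/720
Σ = 1/720  ⇒  CG² = 414720/7×(1/720)² = 4/35
CG = +√(4/35) = +0.338062

+√(4/35) ≈ +0.338062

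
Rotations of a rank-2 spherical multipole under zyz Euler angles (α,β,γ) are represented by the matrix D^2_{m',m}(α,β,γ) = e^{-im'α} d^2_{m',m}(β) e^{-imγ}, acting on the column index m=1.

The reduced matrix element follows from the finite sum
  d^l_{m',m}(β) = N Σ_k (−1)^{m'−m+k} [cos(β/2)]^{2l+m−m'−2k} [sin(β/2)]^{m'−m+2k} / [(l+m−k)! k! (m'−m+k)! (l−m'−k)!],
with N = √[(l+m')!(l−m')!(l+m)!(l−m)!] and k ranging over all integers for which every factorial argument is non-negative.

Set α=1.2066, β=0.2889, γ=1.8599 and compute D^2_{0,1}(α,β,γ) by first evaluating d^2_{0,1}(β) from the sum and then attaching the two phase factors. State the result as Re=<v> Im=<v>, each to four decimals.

Split into d^2_{0,1}(β=0.2889) × two z-phases.
With c≡cos(β/2)=0.989585 and s≡sin(β/2)=0.143948, N=[2·2·6·1]^{1/2}=4.898979
k: max(0,(1)−(0))=1 … min(2+(1),2−(0))=2
  k=1: (−1)^0·4.8990/(2)·0.9896^3·0.1439^1 = +0.341697
  k=2: (−1)^1·4.8990/(2)·0.9896^1·0.1439^3 = -0.007230
d^2_{0,1}(0.2889) = +0.341697 -0.007230 = +0.334467
Phases: e^{-i·(0)·1.2066}=+1.000000+0.000000i, e^{-i·(1)·1.8599}=-0.285093-0.958500i ⇒ D=-0.095354-0.320587i

Re=-0.0954 Im=-0.3206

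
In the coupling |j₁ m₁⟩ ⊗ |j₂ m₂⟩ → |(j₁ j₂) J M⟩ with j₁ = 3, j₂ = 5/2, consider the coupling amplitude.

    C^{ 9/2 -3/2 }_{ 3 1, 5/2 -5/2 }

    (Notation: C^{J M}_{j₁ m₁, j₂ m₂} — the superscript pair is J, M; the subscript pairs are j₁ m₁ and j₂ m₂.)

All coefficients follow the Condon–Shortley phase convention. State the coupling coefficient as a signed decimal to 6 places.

+0.465242

√[10·1!5!4!/11! · 4!2!0!5!3!6!] = √(1382400/77)
  +(−1)^0/∏(0,1,2,0,3,4)! = 1/288  (running 1/288)
⟨..|..⟩ = √(1382400/77)·(1/288) = +0.465242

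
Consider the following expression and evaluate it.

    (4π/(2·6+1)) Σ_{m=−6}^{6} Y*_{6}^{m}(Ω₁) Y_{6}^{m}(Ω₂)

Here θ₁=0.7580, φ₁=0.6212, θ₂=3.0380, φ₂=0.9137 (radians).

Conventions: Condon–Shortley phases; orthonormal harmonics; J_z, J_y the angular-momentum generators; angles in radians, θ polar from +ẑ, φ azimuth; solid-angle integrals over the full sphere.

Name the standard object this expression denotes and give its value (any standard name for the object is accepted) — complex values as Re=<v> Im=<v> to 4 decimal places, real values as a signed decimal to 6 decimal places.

This sum is the spherical-harmonic addition theorem: it equals the Legendre polynomial P_l(cos γ) of the angle γ between the two directions.
Expand P_6 via completeness: Σ_{m} conj(Y_{6,m}) at Ω₁ times Y_{6,m} at Ω₂ —
  m=-6: (-0.04250 - 0.02819j) × (0.00000 + 0.00000j) = -0.00000 - 0.00000j  (running Σ = -0.00000 - 0.00000j)
  m=-5: (-0.18650 + 0.00664j) × (0.00000 - 0.00002j) = -0.00000 + 0.00000j  (running Σ = -0.00000 + 0.00000j)
  m=-4: (-0.30302 + 0.23362j) × (-0.00035 + 0.00020j) = 0.00006 - 0.00014j  (running Σ = 0.00006 - 0.00014j)
  m=-3: (-0.12427 + 0.41222j) × (0.00520 + 0.00220j) = -0.00155 + 0.00187j  (running Σ = -0.00149 + 0.00173j)
  m=-2: (0.03403 + 0.09988j) × (-0.01369 - 0.05218j) = 0.00475 - 0.00314j  (running Σ = 0.00325 - 0.00141j)
  m=-1: (-0.27481 - 0.19669j) × (-0.19719 + 0.25561j) = 0.10447 - 0.03146j  (running Σ = 0.10772 - 0.03287j)
  m=0: (-0.21315 + 0.00000j) × (0.90564 + 0.00000j) = -0.19304 + 0.00000j  (running Σ = -0.08532 - 0.03287j)
  m=1: (0.27481 - 0.19669j) × (0.19719 + 0.25561j) = 0.10447 + 0.03146j  (running Σ = 0.01915 - 0.00141j)
  m=2: (0.03403 - 0.09988j) × (-0.01369 + 0.05218j) = 0.00475 + 0.00314j  (running Σ = 0.02390 + 0.00173j)
  m=3: (0.12427 + 0.41222j) × (-0.00520 + 0.00220j) = -0.00155 - 0.00187j  (running Σ = 0.02234 - 0.00014j)
  m=4: (-0.30302 - 0.23362j) × (-0.00035 - 0.00020j) = 0.00006 + 0.00014j  (running Σ = 0.02240 + 0.00000j)
  m=5: (0.18650 + 0.00664j) × (-0.00000 - 0.00002j) = -0.00000 - 0.00000j  (running Σ = 0.02240 - 0.00000j)
  m=6: (-0.04250 + 0.02819j) × (0.00000 - 0.00000j) = -0.00000 + 0.00000j  (running Σ = 0.02240 + 0.00000j)
Total Σ_m = 0.02240 + 0.00000j. Multiply by 0.966644: 0.02166 + 0.00000j. P_6(cos γ) = 0.021656

Legendre polynomial (addition theorem), +0.021656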